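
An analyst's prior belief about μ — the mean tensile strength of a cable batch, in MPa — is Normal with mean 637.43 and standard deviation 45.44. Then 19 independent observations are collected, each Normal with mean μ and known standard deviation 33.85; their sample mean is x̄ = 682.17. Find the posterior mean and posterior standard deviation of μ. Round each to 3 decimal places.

With known σ, the Normal prior is conjugate. Weight on the data is w = (n/σ²)/(n/σ² + 1/τ₀²) = 0.0165820/(0.0165820+0.00048431) = 0.97162.
Posterior mean = w·x̄ + (1−w)·μ₀ = 0.97162·682.17 + 0.028378·637.43 = 680.900. Posterior variance = 1/(0.0165820+0.00048431) = 58.5951, so SD = 7.655.

Posterior mean ≈ 680.900; posterior SD ≈ 7.655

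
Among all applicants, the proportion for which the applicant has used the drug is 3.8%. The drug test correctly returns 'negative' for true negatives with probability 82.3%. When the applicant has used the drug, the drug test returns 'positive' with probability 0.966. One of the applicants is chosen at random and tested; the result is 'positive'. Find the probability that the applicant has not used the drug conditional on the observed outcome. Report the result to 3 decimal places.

Let H be the event that the applicant has used the drug. P(H) = 0.038, so P(¬H) = 0.962. With E the 'positive' result, P(E|H) = 0.966 and P(E|¬H) = 0.177.
P(E) = 0.966·0.038 + 0.177·0.962 = 0.036708 + 0.17027 = 0.20698.
By Bayes' theorem, P(H|E) = 0.036708 / 0.20698 = 0.177. Hence P(¬H|E) = 1 − 0.177 = 0.823.

P(¬H | E) ≈ 0.823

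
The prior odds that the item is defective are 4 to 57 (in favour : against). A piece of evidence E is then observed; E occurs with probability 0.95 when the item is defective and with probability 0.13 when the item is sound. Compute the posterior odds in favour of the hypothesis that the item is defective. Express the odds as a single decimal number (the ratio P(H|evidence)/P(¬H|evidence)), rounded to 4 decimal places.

Prior odds = 4/57 = 0.070175. In log-odds, ln(0.070175) = -2.6568.
Add log likelihood ratio: ln(7.3077) = 1.9889.
Posterior log-odds = -0.66783, so posterior odds = exp(-0.66783) = 0.51282.

Posterior odds ≈ 0.5128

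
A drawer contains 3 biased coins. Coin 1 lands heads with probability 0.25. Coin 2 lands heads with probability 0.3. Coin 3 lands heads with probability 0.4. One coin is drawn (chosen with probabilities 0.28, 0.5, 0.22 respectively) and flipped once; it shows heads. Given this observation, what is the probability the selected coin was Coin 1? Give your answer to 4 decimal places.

Tabulate prior·likelihood by source: [1] prior 0.28, lik 0.25, product 0.07000; [2] prior 0.5, lik 0.3, product 0.1500; [3] prior 0.22, lik 0.4, product 0.08800.
Normalizing constant = 0.30800; the posterior for Coin 1 is its product over the sum, 0.07000/0.30800 = 0.2273.

Posterior probability ≈ 0.2273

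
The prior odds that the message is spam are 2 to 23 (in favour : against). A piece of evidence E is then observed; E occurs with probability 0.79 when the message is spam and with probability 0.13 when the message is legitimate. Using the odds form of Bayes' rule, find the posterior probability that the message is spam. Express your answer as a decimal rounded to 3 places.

Posterior probability ≈ 0.346

Prior odds = 2/23 = 0.086957. In log-odds, ln(0.086957) = -2.4423.
Add log likelihood ratio: ln(6.0769) = 1.8045.
Posterior log-odds = -0.63785, so posterior odds = exp(-0.63785) = 0.52843. Converting, P(H|E) = 0.52843/1.5284 = 0.346.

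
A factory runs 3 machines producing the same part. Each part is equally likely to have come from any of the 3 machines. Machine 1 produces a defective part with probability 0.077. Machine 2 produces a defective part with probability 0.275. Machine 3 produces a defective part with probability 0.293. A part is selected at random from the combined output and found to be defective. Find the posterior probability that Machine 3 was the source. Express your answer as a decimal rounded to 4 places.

Tabulate prior·likelihood by source: [1] prior 0.333333, lik 0.077, product 0.02567; [2] prior 0.333333, lik 0.275, product 0.09167; [3] prior 0.333333, lik 0.293, product 0.09767.
Normalizing constant = 0.21500; the posterior for Machine 3 is its product over the sum, 0.09767/0.21500 = 0.4543.

Posterior probability ≈ 0.4543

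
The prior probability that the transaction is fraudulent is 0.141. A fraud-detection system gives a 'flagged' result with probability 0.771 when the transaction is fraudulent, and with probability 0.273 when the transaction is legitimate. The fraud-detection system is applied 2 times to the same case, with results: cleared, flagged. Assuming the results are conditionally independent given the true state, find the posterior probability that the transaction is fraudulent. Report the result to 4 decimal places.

Posterior P(H) ≈ 0.1274

Let H be the event that the transaction is fraudulent; start with P(H) = 0.141. P('flagged'|H) = 0.771, P('flagged'|¬H) = 0.273.
Update on result 1 ('cleared'): P(H) ← 0.229·0.1410 / (0.229·0.1410 + 0.727·0.8590) = 0.032289/0.65678 = 0.0492.
Update on result 2 ('flagged'): P(H) ← 0.771·0.0492 / (0.771·0.0492 + 0.273·0.9508) = 0.037904/0.29748 = 0.1274.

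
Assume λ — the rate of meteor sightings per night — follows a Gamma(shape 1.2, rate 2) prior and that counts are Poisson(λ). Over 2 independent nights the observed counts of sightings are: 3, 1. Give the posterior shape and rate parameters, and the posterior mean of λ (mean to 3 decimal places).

Posterior: Gamma(shape=5.2, rate=4); mean ≈ 1.300

Total count ∑xᵢ = 4 over n = 2 nights.
Gamma is conjugate to the Poisson likelihood: posterior is Gamma(shape = 1.2+4 = 5.2, rate = 2+2 = 4).
E[λ | data] = 5.2/4 = 1.300.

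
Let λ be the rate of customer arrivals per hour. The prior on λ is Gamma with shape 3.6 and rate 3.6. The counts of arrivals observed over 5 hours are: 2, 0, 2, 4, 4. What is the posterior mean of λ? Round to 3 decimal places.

Total count ∑xᵢ = 12 over n = 5 hours.
Gamma is conjugate to the Poisson likelihood: posterior is Gamma(shape = 3.6+12 = 15.6, rate = 3.6+5 = 8.6).
E[λ | data] = 15.6/8.6 = 1.814.

Posterior mean ≈ 1.814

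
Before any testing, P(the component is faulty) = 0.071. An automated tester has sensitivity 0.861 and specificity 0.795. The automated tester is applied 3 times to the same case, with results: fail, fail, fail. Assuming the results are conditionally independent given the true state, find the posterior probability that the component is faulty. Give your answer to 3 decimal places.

With H the event that the component is faulty, the joint likelihood of the observed sequence is P(data|H) = 0.861·0.861·0.861 = 0.63828 and P(data|¬H) = 0.205·0.205·0.205 = 0.0086151.
Bayes: P(H|data) = 0.071·0.63828 / (0.071·0.63828 + 0.929·0.0086151) = 0.045318/0.053321 = 0.8499.

Posterior P(H) ≈ 0.850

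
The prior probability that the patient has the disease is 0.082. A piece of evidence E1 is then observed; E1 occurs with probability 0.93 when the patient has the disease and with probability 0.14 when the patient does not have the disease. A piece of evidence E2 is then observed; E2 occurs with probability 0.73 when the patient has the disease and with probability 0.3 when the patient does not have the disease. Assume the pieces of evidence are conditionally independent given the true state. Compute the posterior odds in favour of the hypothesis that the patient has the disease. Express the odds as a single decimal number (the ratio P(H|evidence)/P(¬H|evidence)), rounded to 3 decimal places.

Posterior odds ≈ 1.444

Prior odds = 0.082/(1−0.082) = 0.089325.
Likelihood ratio for E1 = 0.93/0.14 = 6.6429.
Likelihood ratio for E2 = 0.73/0.3 = 2.4333.
Posterior odds = prior odds × LR₁ × LR₂ = 1.4439.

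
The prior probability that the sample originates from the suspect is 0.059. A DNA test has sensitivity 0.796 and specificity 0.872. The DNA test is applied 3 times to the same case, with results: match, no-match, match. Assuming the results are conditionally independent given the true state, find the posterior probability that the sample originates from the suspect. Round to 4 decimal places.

Posterior P(H) ≈ 0.3619

Let H be the event that the sample originates from the suspect; start with P(H) = 0.059. P('match'|H) = 0.796, P('match'|¬H) = 0.128.
Update on result 1 ('match'): P(H) ← 0.796·0.0590 / (0.796·0.0590 + 0.128·0.9410) = 0.046964/0.16741 = 0.2805.
Update on result 2 ('no-match'): P(H) ← 0.204·0.2805 / (0.204·0.2805 + 0.872·0.7195) = 0.057228/0.68461 = 0.0836.
Update on result 3 ('match'): P(H) ← 0.796·0.0836 / (0.796·0.0836 + 0.128·0.9164) = 0.066540/0.18384 = 0.3619.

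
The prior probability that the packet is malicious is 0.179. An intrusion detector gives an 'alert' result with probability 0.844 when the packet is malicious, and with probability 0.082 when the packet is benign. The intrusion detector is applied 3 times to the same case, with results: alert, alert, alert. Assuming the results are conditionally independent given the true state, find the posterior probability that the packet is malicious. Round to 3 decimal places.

With H the event that the packet is malicious, the joint likelihood of the observed sequence is P(data|H) = 0.844·0.844·0.844 = 0.60121 and P(data|¬H) = 0.082·0.082·0.082 = 0.00055137.
Bayes: P(H|data) = 0.179·0.60121 / (0.179·0.60121 + 0.821·0.00055137) = 0.10762/0.10807 = 0.9958.

Posterior P(H) ≈ 0.996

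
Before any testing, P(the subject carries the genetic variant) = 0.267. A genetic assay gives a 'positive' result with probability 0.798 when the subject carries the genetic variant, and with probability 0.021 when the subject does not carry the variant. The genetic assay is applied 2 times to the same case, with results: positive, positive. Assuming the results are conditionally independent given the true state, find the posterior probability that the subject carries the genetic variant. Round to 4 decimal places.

Let H be the event that the subject carries the genetic variant; start with P(H) = 0.267. P('positive'|H) = 0.798, P('positive'|¬H) = 0.021.
Update on result 1 ('positive'): P(H) ← 0.798·0.2670 / (0.798·0.2670 + 0.021·0.7330) = 0.21307/0.22846 = 0.9326.
Update on result 2 ('positive'): P(H) ← 0.798·0.9326 / (0.798·0.9326 + 0.021·0.0674) = 0.74423/0.74565 = 0.9981.

Posterior P(H) ≈ 0.9981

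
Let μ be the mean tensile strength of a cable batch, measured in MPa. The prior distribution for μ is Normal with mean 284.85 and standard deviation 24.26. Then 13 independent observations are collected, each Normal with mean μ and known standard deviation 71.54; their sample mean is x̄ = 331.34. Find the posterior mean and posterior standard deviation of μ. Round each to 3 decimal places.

With known σ, the Normal prior is conjugate. Weight on the data is w = (n/σ²)/(n/σ² + 1/τ₀²) = 0.00254007/(0.00254007+0.00169910) = 0.59919.
Posterior mean = w·x̄ + (1−w)·μ₀ = 0.59919·331.34 + 0.40081·284.85 = 312.706. Posterior variance = 1/(0.00254007+0.00169910) = 235.895, so SD = 15.359.

Posterior mean ≈ 312.706; posterior SD ≈ 15.359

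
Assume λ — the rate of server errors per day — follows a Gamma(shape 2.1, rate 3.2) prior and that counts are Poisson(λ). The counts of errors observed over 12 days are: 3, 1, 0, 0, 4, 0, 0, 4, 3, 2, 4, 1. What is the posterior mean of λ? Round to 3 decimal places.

The Poisson likelihood adds the total count to the shape and the number of exposure periods to the rate. Here ∑xᵢ = 22 and n = 12, so shape 2.1→24.1 and rate 3.2→15.2.
E[λ | data] = 24.1/15.2 = 1.586.

Posterior mean ≈ 1.586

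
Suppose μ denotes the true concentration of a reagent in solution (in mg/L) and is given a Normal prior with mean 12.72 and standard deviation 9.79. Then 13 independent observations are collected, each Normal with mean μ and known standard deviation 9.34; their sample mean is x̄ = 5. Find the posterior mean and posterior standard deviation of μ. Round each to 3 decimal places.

Posterior mean ≈ 5.505; posterior SD ≈ 2.504

With known σ, the Normal prior is conjugate. Weight on the data is w = (n/σ²)/(n/σ² + 1/τ₀²) = 0.149022/(0.149022+0.0104336) = 0.93457.
Posterior mean = w·x̄ + (1−w)·μ₀ = 0.93457·5 + 0.065433·12.72 = 5.505. Posterior variance = 1/(0.149022+0.0104336) = 6.27135, so SD = 2.504.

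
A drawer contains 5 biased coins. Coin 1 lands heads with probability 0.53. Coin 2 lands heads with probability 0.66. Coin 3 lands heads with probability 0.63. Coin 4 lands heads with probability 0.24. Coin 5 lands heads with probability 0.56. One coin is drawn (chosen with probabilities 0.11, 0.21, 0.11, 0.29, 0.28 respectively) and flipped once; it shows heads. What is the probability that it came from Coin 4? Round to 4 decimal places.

Posterior probability ≈ 0.1413

Tabulate prior·likelihood by source: [1] prior 0.11, lik 0.53, product 0.05830; [2] prior 0.21, lik 0.66, product 0.1386; [3] prior 0.11, lik 0.63, product 0.06930; [4] prior 0.29, lik 0.24, product 0.06960; [5] prior 0.28, lik 0.56, product 0.1568.
Normalizing constant = 0.49260; the posterior for Coin 4 is its product over the sum, 0.06960/0.49260 = 0.1413.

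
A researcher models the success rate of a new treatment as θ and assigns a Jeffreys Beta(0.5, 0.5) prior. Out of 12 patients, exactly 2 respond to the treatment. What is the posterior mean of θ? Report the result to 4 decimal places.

Posterior mean ≈ 0.1923

Observing 2 successes and 10 failures updates Beta(0.5, 0.5) by adding the success and failure counts to the two shape parameters: α = 0.5+2 = 2.5, β = 0.5+10 = 10.5.
Posterior mean = α/(α+β) = 2.5/13 = 0.1923.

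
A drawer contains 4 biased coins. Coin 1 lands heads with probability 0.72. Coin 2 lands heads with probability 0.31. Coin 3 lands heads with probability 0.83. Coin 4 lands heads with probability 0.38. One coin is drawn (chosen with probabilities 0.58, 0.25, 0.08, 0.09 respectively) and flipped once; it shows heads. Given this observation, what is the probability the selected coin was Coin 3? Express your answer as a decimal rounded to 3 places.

Posterior probability ≈ 0.111

Tabulate prior·likelihood by source: [1] prior 0.58, lik 0.72, product 0.4176; [2] prior 0.25, lik 0.31, product 0.07750; [3] prior 0.08, lik 0.83, product 0.06640; [4] prior 0.09, lik 0.38, product 0.03420.
Normalizing constant = 0.59570; the posterior for Coin 3 is its product over the sum, 0.06640/0.59570 = 0.111.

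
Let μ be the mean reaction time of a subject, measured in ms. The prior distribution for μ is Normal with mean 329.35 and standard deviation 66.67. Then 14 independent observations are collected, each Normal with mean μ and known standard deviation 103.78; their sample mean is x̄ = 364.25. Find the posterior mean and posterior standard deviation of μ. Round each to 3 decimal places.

Posterior mean ≈ 359.101; posterior SD ≈ 25.609

With known σ, the Normal prior is conjugate. Weight on the data is w = (n/σ²)/(n/σ² + 1/τ₀²) = 0.00129987/(0.00129987+0.00022498) = 0.85246.
Posterior mean = w·x̄ + (1−w)·μ₀ = 0.85246·364.25 + 0.14754·329.35 = 359.101. Posterior variance = 1/(0.00129987+0.00022498) = 655.802, so SD = 25.609.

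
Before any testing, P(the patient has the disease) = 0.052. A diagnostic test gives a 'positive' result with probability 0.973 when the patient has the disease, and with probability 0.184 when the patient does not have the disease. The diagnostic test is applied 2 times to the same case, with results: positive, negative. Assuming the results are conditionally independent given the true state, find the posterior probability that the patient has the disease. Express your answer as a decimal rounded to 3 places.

With H the event that the patient has the disease, the joint likelihood of the observed sequence is P(data|H) = 0.973·0.027 = 0.026271 and P(data|¬H) = 0.184·0.816 = 0.15014.
Bayes: P(H|data) = 0.052·0.026271 / (0.052·0.026271 + 0.948·0.15014) = 0.0013661/0.14370 = 0.0095.

Posterior P(H) ≈ 0.010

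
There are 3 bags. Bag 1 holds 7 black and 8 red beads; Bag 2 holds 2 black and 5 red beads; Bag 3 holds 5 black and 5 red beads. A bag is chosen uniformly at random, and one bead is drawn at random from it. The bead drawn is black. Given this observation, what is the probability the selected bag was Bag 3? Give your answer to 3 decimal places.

Tabulate prior·likelihood by source: [1] prior 0.333333, lik 0.4667, product 0.1556; [2] prior 0.333333, lik 0.2857, product 0.09524; [3] prior 0.333333, lik 0.5, product 0.1667.
Normalizing constant = 0.41746; the posterior for Bag 3 is its product over the sum, 0.1667/0.41746 = 0.399.

Posterior probability ≈ 0.399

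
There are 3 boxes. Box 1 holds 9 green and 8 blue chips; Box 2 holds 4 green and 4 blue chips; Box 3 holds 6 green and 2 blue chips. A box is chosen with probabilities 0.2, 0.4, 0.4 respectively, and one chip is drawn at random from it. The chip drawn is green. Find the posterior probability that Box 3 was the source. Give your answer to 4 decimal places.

P(green|Box 1) = 0.5294; P(green|Box 2) = 0.5; P(green|Box 3) = 0.75.
Prior × likelihood for each source: 0.2·0.5294=0.1059, 0.4·0.5=0.2000, 0.4·0.75=0.3000. Summing gives P(green) = 0.60588.
P(Box 3 | green) = 0.3000 / 0.60588 = 0.4951.

Posterior probability ≈ 0.4951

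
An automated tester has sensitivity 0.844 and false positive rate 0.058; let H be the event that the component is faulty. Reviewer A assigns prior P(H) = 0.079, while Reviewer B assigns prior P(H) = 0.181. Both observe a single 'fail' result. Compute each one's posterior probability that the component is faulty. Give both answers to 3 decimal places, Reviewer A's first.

P('+'|H) = 0.844, P('+'|¬H) = 0.058.
Reviewer A: numerator 0.844·0.079 = 0.066676; evidence = 0.066676+0.058·0.921 = 0.12009; posterior = 0.555.
Reviewer B: numerator 0.844·0.181 = 0.15276; evidence = 0.15276+0.058·0.819 = 0.20027; posterior = 0.763.

Reviewer A: 0.555; Reviewer B: 0.763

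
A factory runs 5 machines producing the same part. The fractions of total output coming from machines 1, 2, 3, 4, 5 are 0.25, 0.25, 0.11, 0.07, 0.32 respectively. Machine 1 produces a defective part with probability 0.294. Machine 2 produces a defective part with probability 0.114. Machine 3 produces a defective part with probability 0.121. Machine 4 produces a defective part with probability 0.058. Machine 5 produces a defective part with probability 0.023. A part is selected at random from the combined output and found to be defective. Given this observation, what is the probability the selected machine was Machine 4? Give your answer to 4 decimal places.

Posterior probability ≈ 0.0320

P(defective|M1) = 0.294; P(defective|M2) = 0.114; P(defective|M3) = 0.121; P(defective|M4) = 0.058; P(defective|M5) = 0.023.
Prior × likelihood for each source: 0.25·0.294=0.07350, 0.25·0.114=0.02850, 0.11·0.121=0.01331, 0.07·0.058=0.004060, 0.32·0.023=0.007360. Summing gives P(defective) = 0.12673.
P(Machine 4 | defective) = 0.004060 / 0.12673 = 0.0320.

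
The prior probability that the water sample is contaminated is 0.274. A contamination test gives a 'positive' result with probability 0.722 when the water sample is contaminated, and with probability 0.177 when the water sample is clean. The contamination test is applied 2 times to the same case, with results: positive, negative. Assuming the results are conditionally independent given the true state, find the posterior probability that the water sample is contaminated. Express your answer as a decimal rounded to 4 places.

Posterior P(H) ≈ 0.3421

Let H be the event that the water sample is contaminated; start with P(H) = 0.274. P('positive'|H) = 0.722, P('positive'|¬H) = 0.177.
Update on result 1 ('positive'): P(H) ← 0.722·0.2740 / (0.722·0.2740 + 0.177·0.7260) = 0.19783/0.32633 = 0.6062.
Update on result 2 ('negative'): P(H) ← 0.278·0.6062 / (0.278·0.6062 + 0.823·0.3938) = 0.16853/0.49261 = 0.3421.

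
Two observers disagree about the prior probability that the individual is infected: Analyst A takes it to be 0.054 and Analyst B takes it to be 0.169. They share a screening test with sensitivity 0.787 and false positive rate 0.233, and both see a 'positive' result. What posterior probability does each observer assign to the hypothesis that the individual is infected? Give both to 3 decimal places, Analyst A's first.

The likelihood ratio for a 'positive' result is 0.787/0.233 = 3.3777.
Analyst A: prior odds 0.054/0.946 = 0.057082; posterior odds 0.19281; posterior probability 0.162.
Analyst B: prior odds 0.169/0.831 = 0.20337; posterior odds 0.68692; posterior probability 0.407.

Analyst A: 0.162; Analyst B: 0.407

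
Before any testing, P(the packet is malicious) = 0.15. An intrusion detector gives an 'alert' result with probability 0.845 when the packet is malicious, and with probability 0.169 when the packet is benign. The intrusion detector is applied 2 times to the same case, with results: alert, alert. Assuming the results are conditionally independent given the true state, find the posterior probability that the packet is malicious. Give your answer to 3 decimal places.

Let H be the event that the packet is malicious; start with P(H) = 0.15. P('alert'|H) = 0.845, P('alert'|¬H) = 0.169.
Update on result 1 ('alert'): P(H) ← 0.845·0.1500 / (0.845·0.1500 + 0.169·0.8500) = 0.12675/0.27040 = 0.4688.
Update on result 2 ('alert'): P(H) ← 0.845·0.4688 / (0.845·0.4688 + 0.169·0.5312) = 0.39609/0.48588 = 0.8152.

Posterior P(H) ≈ 0.815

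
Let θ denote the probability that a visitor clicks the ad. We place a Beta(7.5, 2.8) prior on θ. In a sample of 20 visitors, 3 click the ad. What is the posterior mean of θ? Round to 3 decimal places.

Observing 3 successes and 17 failures updates Beta(7.5, 2.8) by adding the success and failure counts to the two shape parameters: α = 7.5+3 = 10.5, β = 2.8+17 = 19.8.
Posterior mean = α/(α+β) = 10.5/30.3 = 0.347.

Posterior mean ≈ 0.347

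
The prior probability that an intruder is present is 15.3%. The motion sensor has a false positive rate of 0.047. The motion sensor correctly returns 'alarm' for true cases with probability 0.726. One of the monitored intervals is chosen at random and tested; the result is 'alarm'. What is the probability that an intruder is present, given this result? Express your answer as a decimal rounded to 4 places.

P(H | E) ≈ 0.7362

Let H be the event that an intruder is present. P(H) = 0.153, so P(¬H) = 0.847. With E the 'alarm' result, P(E|H) = 0.726 and P(E|¬H) = 0.047.
P(E) = 0.726·0.153 + 0.047·0.847 = 0.11108 + 0.039809 = 0.15089.
By Bayes' theorem, P(H|E) = 0.11108 / 0.15089 = 0.7362.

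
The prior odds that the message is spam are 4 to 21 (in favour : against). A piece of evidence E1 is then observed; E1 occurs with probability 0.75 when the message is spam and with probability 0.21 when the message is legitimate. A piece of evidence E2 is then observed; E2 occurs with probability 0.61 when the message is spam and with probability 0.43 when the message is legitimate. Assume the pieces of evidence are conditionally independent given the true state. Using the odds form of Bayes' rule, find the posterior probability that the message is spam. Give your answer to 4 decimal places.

Posterior probability ≈ 0.4911

Prior odds = 4/21 = 0.19048.
Likelihood ratio for E1 = 0.75/0.21 = 3.5714.
Likelihood ratio for E2 = 0.61/0.43 = 1.4186.
Posterior odds = prior odds × LR₁ × LR₂ = 0.96504.
Posterior probability = odds/(1+odds) = 0.96504/1.9650 = 0.4911.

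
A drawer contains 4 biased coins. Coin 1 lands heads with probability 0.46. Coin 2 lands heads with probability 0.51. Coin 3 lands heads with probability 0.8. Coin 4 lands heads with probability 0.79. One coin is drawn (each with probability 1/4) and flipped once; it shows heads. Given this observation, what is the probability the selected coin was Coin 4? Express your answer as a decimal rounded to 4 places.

Posterior probability ≈ 0.3086

P(heads|C1) = 0.46; P(heads|C2) = 0.51; P(heads|C3) = 0.8; P(heads|C4) = 0.79.
Prior × likelihood for each source: 0.25·0.46=0.1150, 0.25·0.51=0.1275, 0.25·0.8=0.2000, 0.25·0.79=0.1975. Summing gives P(heads) = 0.64000.
P(Coin 4 | heads) = 0.1975 / 0.64000 = 0.3086.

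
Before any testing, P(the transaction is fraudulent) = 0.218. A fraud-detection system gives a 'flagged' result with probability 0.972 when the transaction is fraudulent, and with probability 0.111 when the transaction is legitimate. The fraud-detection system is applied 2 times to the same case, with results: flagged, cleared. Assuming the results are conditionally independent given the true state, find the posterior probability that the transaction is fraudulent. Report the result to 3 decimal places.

Posterior P(H) ≈ 0.071

With H the event that the transaction is fraudulent, the joint likelihood of the observed sequence is P(data|H) = 0.972·0.028 = 0.027216 and P(data|¬H) = 0.111·0.889 = 0.098679.
Bayes: P(H|data) = 0.218·0.027216 / (0.218·0.027216 + 0.782·0.098679) = 0.0059331/0.083100 = 0.0714.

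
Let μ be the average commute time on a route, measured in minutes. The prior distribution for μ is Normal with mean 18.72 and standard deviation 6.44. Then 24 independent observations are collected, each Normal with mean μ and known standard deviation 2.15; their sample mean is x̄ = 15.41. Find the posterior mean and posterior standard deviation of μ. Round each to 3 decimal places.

Posterior mean ≈ 15.425; posterior SD ≈ 0.438

With known σ, the Normal prior is conjugate. Weight on the data is w = (n/σ²)/(n/σ² + 1/τ₀²) = 5.19200/(5.19200+0.0241117) = 0.99538.
Posterior mean = w·x̄ + (1−w)·μ₀ = 0.99538·15.41 + 0.0046226·18.72 = 15.425. Posterior variance = 1/(5.19200+0.0241117) = 0.191714, so SD = 0.438.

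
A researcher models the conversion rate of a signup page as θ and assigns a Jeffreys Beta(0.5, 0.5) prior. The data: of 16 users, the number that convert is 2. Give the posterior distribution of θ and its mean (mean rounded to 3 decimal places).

The binomial likelihood is conjugate to the Beta prior: with 2 successes and 14 failures, the posterior is Beta(0.5+2, 0.5+14) = Beta(2.5, 14.5).
E[θ | data] = 2.5/(2.5+14.5) = 0.147.

Posterior: Beta(2.5, 14.5); mean ≈ 0.147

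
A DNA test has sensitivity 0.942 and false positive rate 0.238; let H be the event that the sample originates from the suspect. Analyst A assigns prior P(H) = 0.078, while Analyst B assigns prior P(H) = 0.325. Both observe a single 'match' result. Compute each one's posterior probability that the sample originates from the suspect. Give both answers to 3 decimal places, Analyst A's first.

Analyst A: 0.251; Analyst B: 0.656

P('+'|H) = 0.942, P('+'|¬H) = 0.238.
Analyst A: numerator 0.942·0.078 = 0.073476; evidence = 0.073476+0.238·0.922 = 0.29291; posterior = 0.251.
Analyst B: numerator 0.942·0.325 = 0.30615; evidence = 0.30615+0.238·0.675 = 0.46680; posterior = 0.656.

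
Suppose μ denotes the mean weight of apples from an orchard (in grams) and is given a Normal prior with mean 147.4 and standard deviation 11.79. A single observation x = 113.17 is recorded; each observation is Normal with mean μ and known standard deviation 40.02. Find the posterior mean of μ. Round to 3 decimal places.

With known σ, the Normal prior is conjugate. Weight on the data is w = (n/σ²)/(n/σ² + 1/τ₀²) = 0.00062438/(0.00062438+0.00719403) = 0.079860.
Posterior mean = w·x̄ + (1−w)·μ₀ = 0.079860·113.17 + 0.92014·147.4 = 144.666.

Posterior mean ≈ 144.666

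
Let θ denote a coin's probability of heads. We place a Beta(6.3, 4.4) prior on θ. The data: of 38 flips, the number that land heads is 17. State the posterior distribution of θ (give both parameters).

Posterior: Beta(23.3, 25.4)

Observing 17 successes and 21 failures updates Beta(6.3, 4.4) by adding the success and failure counts to the two shape parameters: α = 6.3+17 = 23.3, β = 4.4+21 = 25.4.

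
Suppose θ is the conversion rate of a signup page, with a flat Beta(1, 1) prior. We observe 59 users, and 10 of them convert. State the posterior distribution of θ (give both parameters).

Posterior: Beta(11, 50)

Observing 10 successes and 49 failures updates Beta(1, 1) by adding the success and failure counts to the two shape parameters: α = 1+10 = 11, β = 1+49 = 50.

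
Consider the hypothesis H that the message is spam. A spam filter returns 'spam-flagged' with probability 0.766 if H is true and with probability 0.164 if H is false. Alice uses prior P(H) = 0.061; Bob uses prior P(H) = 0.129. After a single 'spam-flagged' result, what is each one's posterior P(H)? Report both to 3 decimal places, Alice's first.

The likelihood ratio for a 'spam-flagged' result is 0.766/0.164 = 4.6707.
Alice: prior odds 0.061/0.939 = 0.064963; posterior odds 0.30342; posterior probability 0.233.
Bob: prior odds 0.129/0.871 = 0.14811; posterior odds 0.69176; posterior probability 0.409.

Alice: 0.233; Bob: 0.409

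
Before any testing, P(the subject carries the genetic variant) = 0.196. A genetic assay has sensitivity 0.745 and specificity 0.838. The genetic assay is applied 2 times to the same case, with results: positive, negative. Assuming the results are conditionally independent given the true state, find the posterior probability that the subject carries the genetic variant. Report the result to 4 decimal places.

Posterior P(H) ≈ 0.2544

With H the event that the subject carries the genetic variant, the joint likelihood of the observed sequence is P(data|H) = 0.745·0.255 = 0.18998 and P(data|¬H) = 0.162·0.838 = 0.13576.
Bayes: P(H|data) = 0.196·0.18998 / (0.196·0.18998 + 0.804·0.13576) = 0.037235/0.14638 = 0.2544.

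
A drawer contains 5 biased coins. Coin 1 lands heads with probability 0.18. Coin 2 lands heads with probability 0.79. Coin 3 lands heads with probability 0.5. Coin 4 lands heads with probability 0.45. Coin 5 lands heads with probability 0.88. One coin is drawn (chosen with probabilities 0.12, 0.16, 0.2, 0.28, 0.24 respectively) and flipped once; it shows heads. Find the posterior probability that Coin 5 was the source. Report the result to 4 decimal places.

Posterior probability ≈ 0.3609

P(heads|C1) = 0.18; P(heads|C2) = 0.79; P(heads|C3) = 0.5; P(heads|C4) = 0.45; P(heads|C5) = 0.88.
Prior × likelihood for each source: 0.12·0.18=0.02160, 0.16·0.79=0.1264, 0.2·0.5=0.1000, 0.28·0.45=0.1260, 0.24·0.88=0.2112. Summing gives P(heads) = 0.58520.
P(Coin 5 | heads) = 0.2112 / 0.58520 = 0.3609.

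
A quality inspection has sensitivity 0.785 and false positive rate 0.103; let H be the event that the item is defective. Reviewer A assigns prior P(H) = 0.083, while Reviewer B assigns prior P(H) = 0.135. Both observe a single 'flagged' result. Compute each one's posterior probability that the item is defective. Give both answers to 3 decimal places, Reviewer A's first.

Reviewer A: 0.408; Reviewer B: 0.543

The likelihood ratio for a 'flagged' result is 0.785/0.103 = 7.6214.
Reviewer A: prior odds 0.083/0.917 = 0.090513; posterior odds 0.68983; posterior probability 0.408.
Reviewer B: prior odds 0.135/0.865 = 0.15607; posterior odds 1.1895; posterior probability 0.543.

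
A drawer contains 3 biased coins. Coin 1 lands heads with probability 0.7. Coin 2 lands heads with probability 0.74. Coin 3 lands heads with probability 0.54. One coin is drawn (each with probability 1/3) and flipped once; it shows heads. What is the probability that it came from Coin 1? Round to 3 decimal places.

Tabulate prior·likelihood by source: [1] prior 0.333333, lik 0.7, product 0.2333; [2] prior 0.333333, lik 0.74, product 0.2467; [3] prior 0.333333, lik 0.54, product 0.1800.
Normalizing constant = 0.66000; the posterior for Coin 1 is its product over the sum, 0.2333/0.66000 = 0.354.

Posterior probability ≈ 0.354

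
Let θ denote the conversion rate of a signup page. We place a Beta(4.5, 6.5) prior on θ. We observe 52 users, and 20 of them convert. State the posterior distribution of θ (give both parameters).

Posterior: Beta(24.5, 38.5)

The binomial likelihood is conjugate to the Beta prior: with 20 successes and 32 failures, the posterior is Beta(4.5+20, 6.5+32) = Beta(24.5, 38.5).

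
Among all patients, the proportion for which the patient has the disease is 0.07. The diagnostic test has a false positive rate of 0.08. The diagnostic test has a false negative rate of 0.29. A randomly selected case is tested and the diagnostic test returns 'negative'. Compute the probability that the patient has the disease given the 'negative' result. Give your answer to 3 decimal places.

P(H | E) ≈ 0.023

Write H for 'the patient has the disease'. Prior odds H:¬H = 0.07/0.93 = 0.075269. For the 'negative' outcome, the likelihood ratio is 0.29/0.92 = 0.31522.
Posterior odds = 0.075269 × 0.31522 = 0.023726, so P(H|E) = 0.023726/(1+0.023726) = 0.023.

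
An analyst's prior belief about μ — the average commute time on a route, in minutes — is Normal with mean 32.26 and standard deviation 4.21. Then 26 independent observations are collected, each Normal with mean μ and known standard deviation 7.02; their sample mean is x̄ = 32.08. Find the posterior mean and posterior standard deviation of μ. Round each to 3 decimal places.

With known σ, the Normal prior is conjugate. Weight on the data is w = (n/σ²)/(n/σ² + 1/τ₀²) = 0.527593/(0.527593+0.0564204) = 0.90339.
Posterior mean = w·x̄ + (1−w)·μ₀ = 0.90339·32.08 + 0.096608·32.26 = 32.097. Posterior variance = 1/(0.527593+0.0564204) = 1.71229, so SD = 1.309.

Posterior mean ≈ 32.097; posterior SD ≈ 1.309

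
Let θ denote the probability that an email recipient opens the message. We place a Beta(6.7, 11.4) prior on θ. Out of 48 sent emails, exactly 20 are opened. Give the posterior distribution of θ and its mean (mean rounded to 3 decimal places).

Observing 20 successes and 28 failures updates Beta(6.7, 11.4) by adding the success and failure counts to the two shape parameters: α = 6.7+20 = 26.7, β = 11.4+28 = 39.4.
Posterior mean = α/(α+β) = 26.7/66.1 = 0.404.

Posterior: Beta(26.7, 39.4); mean ≈ 0.404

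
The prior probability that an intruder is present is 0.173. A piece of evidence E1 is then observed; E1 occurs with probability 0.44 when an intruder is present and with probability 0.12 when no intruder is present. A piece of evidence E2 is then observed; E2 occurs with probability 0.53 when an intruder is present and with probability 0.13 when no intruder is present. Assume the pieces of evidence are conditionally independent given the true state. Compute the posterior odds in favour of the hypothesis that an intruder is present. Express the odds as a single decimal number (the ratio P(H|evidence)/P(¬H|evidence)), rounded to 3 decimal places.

Posterior odds ≈ 3.127

Prior odds = 0.173/(1−0.173) = 0.20919. In log-odds, ln(0.20919) = -1.5645.
Add log likelihood ratios: ln(3.6667) + ln(4.0769) = 2.7046.
Posterior log-odds = 1.1401, so posterior odds = exp(1.1401) = 3.1271.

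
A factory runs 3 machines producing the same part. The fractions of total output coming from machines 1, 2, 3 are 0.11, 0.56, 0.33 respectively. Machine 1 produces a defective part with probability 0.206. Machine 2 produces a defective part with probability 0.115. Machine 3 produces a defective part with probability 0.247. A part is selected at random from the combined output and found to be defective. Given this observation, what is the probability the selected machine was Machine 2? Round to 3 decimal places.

Tabulate prior·likelihood by source: [1] prior 0.11, lik 0.206, product 0.02266; [2] prior 0.56, lik 0.115, product 0.06440; [3] prior 0.33, lik 0.247, product 0.08151.
Normalizing constant = 0.16857; the posterior for Machine 2 is its product over the sum, 0.06440/0.16857 = 0.382.

Posterior probability ≈ 0.382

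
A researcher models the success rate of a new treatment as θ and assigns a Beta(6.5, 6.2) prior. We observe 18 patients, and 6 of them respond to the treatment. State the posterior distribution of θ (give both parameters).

The binomial likelihood is conjugate to the Beta prior: with 6 successes and 12 failures, the posterior is Beta(6.5+6, 6.2+12) = Beta(12.5, 18.2).

Posterior: Beta(12.5, 18.2)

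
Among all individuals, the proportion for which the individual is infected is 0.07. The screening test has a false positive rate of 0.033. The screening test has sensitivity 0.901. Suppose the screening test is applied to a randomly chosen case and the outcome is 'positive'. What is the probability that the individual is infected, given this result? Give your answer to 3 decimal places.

Let H be the event that the individual is infected. P(H) = 0.07, so P(¬H) = 0.93. With E the 'positive' result, P(E|H) = 0.901 and P(E|¬H) = 0.033.
P(E) = 0.901·0.07 + 0.033·0.93 = 0.063070 + 0.030690 = 0.093760.
By Bayes' theorem, P(H|E) = 0.063070 / 0.093760 = 0.673.

P(H | E) ≈ 0.673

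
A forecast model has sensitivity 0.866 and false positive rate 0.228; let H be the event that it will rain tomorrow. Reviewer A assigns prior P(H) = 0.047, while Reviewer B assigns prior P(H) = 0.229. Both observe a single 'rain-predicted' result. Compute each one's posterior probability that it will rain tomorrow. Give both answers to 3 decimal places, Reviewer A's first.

Reviewer A: 0.158; Reviewer B: 0.530

P('+'|H) = 0.866, P('+'|¬H) = 0.228.
Reviewer A: numerator 0.866·0.047 = 0.040702; evidence = 0.040702+0.228·0.953 = 0.25799; posterior = 0.158.
Reviewer B: numerator 0.866·0.229 = 0.19831; evidence = 0.19831+0.228·0.771 = 0.37410; posterior = 0.530.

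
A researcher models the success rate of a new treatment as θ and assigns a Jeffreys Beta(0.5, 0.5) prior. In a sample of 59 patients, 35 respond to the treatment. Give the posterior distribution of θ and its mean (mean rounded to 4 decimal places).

Posterior: Beta(35.5, 24.5); mean ≈ 0.5917

Observing 35 successes and 24 failures updates Beta(0.5, 0.5) by adding the success and failure counts to the two shape parameters: α = 0.5+35 = 35.5, β = 0.5+24 = 24.5.
E[θ | data] = 35.5/(35.5+24.5) = 0.5917.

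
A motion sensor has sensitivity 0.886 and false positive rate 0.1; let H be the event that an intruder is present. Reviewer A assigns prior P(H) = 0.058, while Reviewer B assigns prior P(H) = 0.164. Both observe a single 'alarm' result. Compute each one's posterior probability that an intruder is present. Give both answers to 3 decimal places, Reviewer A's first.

The likelihood ratio for an 'alarm' result is 0.886/0.1 = 8.8600.
Reviewer A: prior odds 0.058/0.942 = 0.061571; posterior odds 0.54552; posterior probability 0.353.
Reviewer B: prior odds 0.164/0.836 = 0.19617; posterior odds 1.7381; posterior probability 0.635.

Reviewer A: 0.353; Reviewer B: 0.635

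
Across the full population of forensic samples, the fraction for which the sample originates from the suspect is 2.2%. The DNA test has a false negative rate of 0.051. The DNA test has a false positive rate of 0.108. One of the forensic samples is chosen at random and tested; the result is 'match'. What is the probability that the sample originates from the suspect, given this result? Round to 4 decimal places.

Let H be the event that the sample originates from the suspect. P(H) = 0.022, so P(¬H) = 0.978. With E the 'match' result, P(E|H) = 0.949 and P(E|¬H) = 0.108.
P(E) = 0.949·0.022 + 0.108·0.978 = 0.020878 + 0.10562 = 0.12650.
By Bayes' theorem, P(H|E) = 0.020878 / 0.12650 = 0.1650.

P(H | E) ≈ 0.1650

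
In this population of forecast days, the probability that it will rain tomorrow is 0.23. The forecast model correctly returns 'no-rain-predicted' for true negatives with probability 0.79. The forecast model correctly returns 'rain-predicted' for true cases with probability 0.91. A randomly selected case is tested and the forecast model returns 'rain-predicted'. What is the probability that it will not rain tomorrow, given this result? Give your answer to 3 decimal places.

Write H for 'it will rain tomorrow'. Prior odds H:¬H = 0.23/0.77 = 0.29870. For the 'rain-predicted' outcome, the likelihood ratio is 0.91/0.21 = 4.3333.
Posterior odds = 0.29870 × 4.3333 = 1.2944, so P(H|E) = 1.2944/(1+1.2944) = 0.564. Then P(¬H|E) = 1 − 0.564 = 0.436.

P(¬H | E) ≈ 0.436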